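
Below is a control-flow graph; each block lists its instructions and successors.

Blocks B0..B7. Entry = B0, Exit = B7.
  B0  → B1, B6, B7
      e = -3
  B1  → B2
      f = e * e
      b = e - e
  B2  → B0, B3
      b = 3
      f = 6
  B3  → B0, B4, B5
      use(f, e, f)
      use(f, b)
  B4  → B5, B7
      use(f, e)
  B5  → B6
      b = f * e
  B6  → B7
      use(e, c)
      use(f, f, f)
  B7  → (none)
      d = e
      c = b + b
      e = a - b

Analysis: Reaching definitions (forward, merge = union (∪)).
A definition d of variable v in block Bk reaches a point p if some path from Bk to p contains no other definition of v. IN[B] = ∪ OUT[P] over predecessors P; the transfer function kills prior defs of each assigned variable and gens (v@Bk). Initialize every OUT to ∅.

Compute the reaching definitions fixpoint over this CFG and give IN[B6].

Fixpoint table:
  B0: | IN={b@B2, e@B0, f@B2} | OUT={b@B2, e@B0, f@B2}
  B1: | IN={b@B2, e@B0, f@B2} | OUT={b@B1, e@B0, f@B1}
  B2: | IN={b@B1, e@B0, f@B1} | OUT={b@B2, e@B0, f@B2}
  B3: | IN={b@B2, e@B0, f@B2} | OUT={b@B2, e@B0, f@B2}
  B4: | IN={b@B2, e@B0, f@B2} | OUT={b@B2, e@B0, f@B2}
  B5: | IN={b@B2, e@B0, f@B2} | OUT={b@B5, e@B0, f@B2}
  B6: | IN={b@B2, b@B5, e@B0, f@B2} | OUT={b@B2, b@B5, e@B0, f@B2}
  B7: | IN={b@B2, b@B5, e@B0, f@B2} | OUT={b@B2, b@B5, c@B7, d@B7, e@B7, f@B2}

Merge at B6: IN[B6] = OUT[B0] ⊔ OUT[B5] = {b@B2, b@B5, e@B0, f@B2}

Answer: {b@B2, b@B5, e@B0, f@B2}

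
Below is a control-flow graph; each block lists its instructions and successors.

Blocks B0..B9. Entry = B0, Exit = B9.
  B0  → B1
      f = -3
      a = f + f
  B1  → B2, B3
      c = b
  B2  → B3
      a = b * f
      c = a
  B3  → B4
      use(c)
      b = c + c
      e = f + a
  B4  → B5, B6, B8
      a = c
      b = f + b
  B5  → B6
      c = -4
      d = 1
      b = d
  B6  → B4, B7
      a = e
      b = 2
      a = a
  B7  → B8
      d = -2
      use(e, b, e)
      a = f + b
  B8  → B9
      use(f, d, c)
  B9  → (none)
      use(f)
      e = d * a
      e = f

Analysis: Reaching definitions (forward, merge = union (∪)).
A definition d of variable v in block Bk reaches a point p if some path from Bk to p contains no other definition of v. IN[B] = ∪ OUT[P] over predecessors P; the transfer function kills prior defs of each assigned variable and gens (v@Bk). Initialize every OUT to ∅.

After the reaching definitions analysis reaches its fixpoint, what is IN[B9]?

Answer: {a@B4, a@B7, b@B4, b@B6, c@B1, c@B2, c@B5, d@B5, d@B7, e@B3, f@B0}

Derivation:
Fixpoint table:
  B0:   IN={}   OUT={a@B0, f@B0}
  B1:   IN={a@B0, f@B0}   OUT={a@B0, c@B1, f@B0}
  B2:   IN={a@B0, c@B1, f@B0}   OUT={a@B2, c@B2, f@B0}
  B3:   IN={a@B0, a@B2, c@B1, c@B2, f@B0}   OUT={a@B0, a@B2, b@B3, c@B1, c@B2, e@B3, f@B0}
  B4:   IN={a@B0, a@B2, a@B6, b@B3, b@B6, c@B1, c@B2, c@B5, d@B5, e@B3, f@B0}   OUT={a@B4, b@B4, c@B1, c@B2, c@B5, d@B5, e@B3, f@B0}
  B5:   IN={a@B4, b@B4, c@B1, c@B2, c@B5, d@B5, e@B3, f@B0}   OUT={a@B4, b@B5, c@B5, d@B5, e@B3, f@B0}
  B6:   IN={a@B4, b@B4, b@B5, c@B1, c@B2, c@B5, d@B5, e@B3, f@B0}   OUT={a@B6, b@B6, c@B1, c@B2, c@B5, d@B5, e@B3, f@B0}
  B7:   IN={a@B6, b@B6, c@B1, c@B2, c@B5, d@B5, e@B3, f@B0}   OUT={a@B7, b@B6, c@B1, c@B2, c@B5, d@B7, e@B3, f@B0}
  B8:   IN={a@B4, a@B7, b@B4, b@B6, c@B1, c@B2, c@B5, d@B5, d@B7, e@B3, f@B0}   OUT={a@B4, a@B7, b@B4, b@B6, c@B1, c@B2, c@B5, d@B5, d@B7, e@B3, f@B0}
  B9:   IN={a@B4, a@B7, b@B4, b@B6, c@B1, c@B2, c@B5, d@B5, d@B7, e@B3, f@B0}   OUT={a@B4, a@B7, b@B4, b@B6, c@B1, c@B2, c@B5, d@B5, d@B7, e@B9, f@B0}

Merge at B9: IN[B9] = OUT[B8] = {a@B4, a@B7, b@B4, b@B6, c@B1, c@B2, c@B5, d@B5, d@B7, e@B3, f@B0}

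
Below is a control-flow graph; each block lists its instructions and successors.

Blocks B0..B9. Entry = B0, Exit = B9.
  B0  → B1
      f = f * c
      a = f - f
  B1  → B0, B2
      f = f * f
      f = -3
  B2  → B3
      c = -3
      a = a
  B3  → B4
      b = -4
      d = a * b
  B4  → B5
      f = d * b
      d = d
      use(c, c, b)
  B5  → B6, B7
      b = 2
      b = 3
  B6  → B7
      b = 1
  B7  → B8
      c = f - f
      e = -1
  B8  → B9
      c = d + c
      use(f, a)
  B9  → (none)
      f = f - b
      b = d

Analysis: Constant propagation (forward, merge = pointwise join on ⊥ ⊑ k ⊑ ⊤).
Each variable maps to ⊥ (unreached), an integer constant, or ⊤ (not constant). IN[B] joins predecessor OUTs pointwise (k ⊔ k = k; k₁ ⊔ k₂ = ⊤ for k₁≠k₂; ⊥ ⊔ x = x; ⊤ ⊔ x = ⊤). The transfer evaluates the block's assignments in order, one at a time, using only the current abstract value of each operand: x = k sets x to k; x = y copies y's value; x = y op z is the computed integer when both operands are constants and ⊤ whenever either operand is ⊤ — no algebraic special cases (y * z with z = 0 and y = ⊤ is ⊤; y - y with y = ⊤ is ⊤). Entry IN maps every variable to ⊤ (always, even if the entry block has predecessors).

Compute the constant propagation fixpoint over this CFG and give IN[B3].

Fixpoint table:
  B0: | IN=(all ⊤) | OUT=(all ⊤)
  B1: | IN=(all ⊤) | OUT={f:-3; rest ⊤}
  B2: | IN={f:-3; rest ⊤} | OUT={c:-3, f:-3; rest ⊤}
  B3: | IN={c:-3, f:-3; rest ⊤} | OUT={b:-4, c:-3, f:-3; rest ⊤}
  B4: | IN={b:-4, c:-3, f:-3; rest ⊤} | OUT={b:-4, c:-3; rest ⊤}
  B5: | IN={b:-4, c:-3; rest ⊤} | OUT={b:3, c:-3; rest ⊤}
  B6: | IN={b:3, c:-3; rest ⊤} | OUT={b:1, c:-3; rest ⊤}
  B7: | IN={c:-3; rest ⊤} | OUT={e:-1; rest ⊤}
  B8: | IN={e:-1; rest ⊤} | OUT={e:-1; rest ⊤}
  B9: | IN={e:-1; rest ⊤} | OUT={e:-1; rest ⊤}

Merge at B3: IN[B3] = OUT[B2] = {a: ⊤, b: ⊤, c: -3, d: ⊤, e: ⊤, f: -3}

Answer: {a: ⊤, b: ⊤, c: -3, d: ⊤, e: ⊤, f: -3}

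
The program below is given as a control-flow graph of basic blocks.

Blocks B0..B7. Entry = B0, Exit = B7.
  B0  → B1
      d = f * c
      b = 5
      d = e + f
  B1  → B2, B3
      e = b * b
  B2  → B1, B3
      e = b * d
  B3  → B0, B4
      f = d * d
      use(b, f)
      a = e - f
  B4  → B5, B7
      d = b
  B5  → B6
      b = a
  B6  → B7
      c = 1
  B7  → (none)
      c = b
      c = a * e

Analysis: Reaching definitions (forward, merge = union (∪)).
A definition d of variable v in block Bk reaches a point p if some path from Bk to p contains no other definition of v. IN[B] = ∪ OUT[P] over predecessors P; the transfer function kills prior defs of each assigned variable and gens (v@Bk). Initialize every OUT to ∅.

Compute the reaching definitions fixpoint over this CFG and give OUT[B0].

Fixpoint table:
  B0: | IN={a@B3, b@B0, d@B0, e@B1, e@B2, f@B3} | OUT={a@B3, b@B0, d@B0, e@B1, e@B2, f@B3}
  B1: | IN={a@B3, b@B0, d@B0, e@B1, e@B2, f@B3} | OUT={a@B3, b@B0, d@B0, e@B1, f@B3}
  B2: | IN={a@B3, b@B0, d@B0, e@B1, f@B3} | OUT={a@B3, b@B0, d@B0, e@B2, f@B3}
  B3: | IN={a@B3, b@B0, d@B0, e@B1, e@B2, f@B3} | OUT={a@B3, b@B0, d@B0, e@B1, e@B2, f@B3}
  B4: | IN={a@B3, b@B0, d@B0, e@B1, e@B2, f@B3} | OUT={a@B3, b@B0, d@B4, e@B1, e@B2, f@B3}
  B5: | IN={a@B3, b@B0, d@B4, e@B1, e@B2, f@B3} | OUT={a@B3, b@B5, d@B4, e@B1, e@B2, f@B3}
  B6: | IN={a@B3, b@B5, d@B4, e@B1, e@B2, f@B3} | OUT={a@B3, b@B5, c@B6, d@B4, e@B1, e@B2, f@B3}
  B7: | IN={a@B3, b@B0, b@B5, c@B6, d@B4, e@B1, e@B2, f@B3} | OUT={a@B3, b@B0, b@B5, c@B7, d@B4, e@B1, e@B2, f@B3}

Merge at B0 (entry node, so the boundary value {} is joined with the incoming edge(s)): IN[B0] = {} ⊔ OUT[B3] = {a@B3, b@B0, d@B0, e@B1, e@B2, f@B3}
Applying B0's transfer function to that IN value gives OUT[B0] (row B0 above).

Answer: {a@B3, b@B0, d@B0, e@B1, e@B2, f@B3}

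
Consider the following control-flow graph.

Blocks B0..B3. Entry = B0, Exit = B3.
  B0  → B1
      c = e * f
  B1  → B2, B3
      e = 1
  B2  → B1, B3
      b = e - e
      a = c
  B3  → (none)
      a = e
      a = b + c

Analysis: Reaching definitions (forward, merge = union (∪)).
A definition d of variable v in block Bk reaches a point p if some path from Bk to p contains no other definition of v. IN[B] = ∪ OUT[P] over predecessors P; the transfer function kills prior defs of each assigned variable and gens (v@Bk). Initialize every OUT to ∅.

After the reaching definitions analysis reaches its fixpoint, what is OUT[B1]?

Answer: {a@B2, b@B2, c@B0, e@B1}

Trace:
Converged values:
  B0: | IN={} | OUT={c@B0}
  B1: | IN={a@B2, b@B2, c@B0, e@B1} | OUT={a@B2, b@B2, c@B0, e@B1}
  B2: | IN={a@B2, b@B2, c@B0, e@B1} | OUT={a@B2, b@B2, c@B0, e@B1}
  B3: | IN={a@B2, b@B2, c@B0, e@B1} | OUT={a@B3, b@B2, c@B0, e@B1}

Merge at B1: IN[B1] = OUT[B0] ⊔ OUT[B2] = {a@B2, b@B2, c@B0, e@B1}
Applying B1's transfer function to that IN value gives OUT[B1] (row B1 above).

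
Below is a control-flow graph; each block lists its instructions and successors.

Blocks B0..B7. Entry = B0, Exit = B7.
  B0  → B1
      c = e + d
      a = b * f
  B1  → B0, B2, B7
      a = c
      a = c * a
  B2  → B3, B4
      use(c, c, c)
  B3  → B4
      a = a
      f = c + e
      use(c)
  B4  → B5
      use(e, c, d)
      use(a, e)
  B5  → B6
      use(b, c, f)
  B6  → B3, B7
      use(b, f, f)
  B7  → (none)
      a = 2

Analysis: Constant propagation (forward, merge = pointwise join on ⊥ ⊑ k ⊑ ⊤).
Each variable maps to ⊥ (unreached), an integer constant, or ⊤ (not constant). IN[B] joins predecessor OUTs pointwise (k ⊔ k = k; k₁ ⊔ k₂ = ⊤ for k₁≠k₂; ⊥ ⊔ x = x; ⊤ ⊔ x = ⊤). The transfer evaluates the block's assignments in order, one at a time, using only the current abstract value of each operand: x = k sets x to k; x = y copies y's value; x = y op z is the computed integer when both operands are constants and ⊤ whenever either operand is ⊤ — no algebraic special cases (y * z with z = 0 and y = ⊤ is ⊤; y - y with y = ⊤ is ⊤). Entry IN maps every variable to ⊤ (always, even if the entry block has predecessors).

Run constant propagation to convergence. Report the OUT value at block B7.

Answer: {a: 2, b: ⊤, c: ⊤, d: ⊤, e: ⊤, f: ⊤}

Working:
Converged values:
  B0: | IN=(all ⊤) | OUT=(all ⊤)
  B1: | IN=(all ⊤) | OUT=(all ⊤)
  B2: | IN=(all ⊤) | OUT=(all ⊤)
  B3: | IN=(all ⊤) | OUT=(all ⊤)
  B4: | IN=(all ⊤) | OUT=(all ⊤)
  B5: | IN=(all ⊤) | OUT=(all ⊤)
  B6: | IN=(all ⊤) | OUT=(all ⊤)
  B7: | IN=(all ⊤) | OUT={a:2; rest ⊤}

Merge at B7: IN[B7] = OUT[B1] ⊔ OUT[B6] = {a: ⊤, b: ⊤, c: ⊤, d: ⊤, e: ⊤, f: ⊤}
Applying B7's transfer function to that IN value gives OUT[B7] (row B7 above).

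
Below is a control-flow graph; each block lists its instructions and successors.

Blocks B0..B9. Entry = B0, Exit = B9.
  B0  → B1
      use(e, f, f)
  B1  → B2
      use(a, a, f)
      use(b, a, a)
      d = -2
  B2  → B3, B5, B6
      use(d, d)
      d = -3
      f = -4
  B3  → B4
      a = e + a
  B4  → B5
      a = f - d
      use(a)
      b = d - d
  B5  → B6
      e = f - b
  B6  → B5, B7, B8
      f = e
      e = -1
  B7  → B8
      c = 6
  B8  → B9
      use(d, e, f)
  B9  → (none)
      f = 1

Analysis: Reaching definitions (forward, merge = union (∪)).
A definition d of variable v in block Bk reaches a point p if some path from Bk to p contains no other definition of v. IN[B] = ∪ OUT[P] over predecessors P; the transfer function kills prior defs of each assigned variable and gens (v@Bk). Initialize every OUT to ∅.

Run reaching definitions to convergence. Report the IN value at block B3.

Answer: {d@B2, f@B2}

Derivation:
Per-block solution:
  B0:  IN={}  OUT={}
  B1:  IN={}  OUT={d@B1}
  B2:  IN={d@B1}  OUT={d@B2, f@B2}
  B3:  IN={d@B2, f@B2}  OUT={a@B3, d@B2, f@B2}
  B4:  IN={a@B3, d@B2, f@B2}  OUT={a@B4, b@B4, d@B2, f@B2}
  B5:  IN={a@B4, b@B4, d@B2, e@B6, f@B2, f@B6}  OUT={a@B4, b@B4, d@B2, e@B5, f@B2, f@B6}
  B6:  IN={a@B4, b@B4, d@B2, e@B5, f@B2, f@B6}  OUT={a@B4, b@B4, d@B2, e@B6, f@B6}
  B7:  IN={a@B4, b@B4, d@B2, e@B6, f@B6}  OUT={a@B4, b@B4, c@B7, d@B2, e@B6, f@B6}
  B8:  IN={a@B4, b@B4, c@B7, d@B2, e@B6, f@B6}  OUT={a@B4, b@B4, c@B7, d@B2, e@B6, f@B6}
  B9:  IN={a@B4, b@B4, c@B7, d@B2, e@B6, f@B6}  OUT={a@B4, b@B4, c@B7, d@B2, e@B6, f@B9}

Merge at B3: IN[B3] = OUT[B2] = {d@B2, f@B2}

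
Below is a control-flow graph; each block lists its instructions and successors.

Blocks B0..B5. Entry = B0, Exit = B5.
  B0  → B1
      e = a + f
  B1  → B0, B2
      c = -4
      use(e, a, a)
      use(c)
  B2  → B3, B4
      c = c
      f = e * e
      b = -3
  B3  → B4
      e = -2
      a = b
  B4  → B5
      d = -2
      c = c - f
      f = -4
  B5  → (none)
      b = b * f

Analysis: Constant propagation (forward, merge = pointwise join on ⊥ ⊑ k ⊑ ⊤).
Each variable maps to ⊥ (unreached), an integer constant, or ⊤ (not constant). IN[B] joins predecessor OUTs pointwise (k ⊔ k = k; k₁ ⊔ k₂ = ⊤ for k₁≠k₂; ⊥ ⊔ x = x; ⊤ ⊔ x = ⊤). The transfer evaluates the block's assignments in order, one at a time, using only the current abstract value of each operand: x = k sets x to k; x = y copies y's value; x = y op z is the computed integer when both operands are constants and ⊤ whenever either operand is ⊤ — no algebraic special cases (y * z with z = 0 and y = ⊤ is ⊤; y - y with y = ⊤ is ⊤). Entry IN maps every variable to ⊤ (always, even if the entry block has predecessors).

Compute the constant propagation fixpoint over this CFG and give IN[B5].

Answer: {a: ⊤, b: -3, c: ⊤, d: -2, e: ⊤, f: -4}

Derivation:
Fixpoint table:
  B0:  IN=(all ⊤)  OUT=(all ⊤)
  B1:  IN=(all ⊤)  OUT={c:-4; rest ⊤}
  B2:  IN={c:-4; rest ⊤}  OUT={b:-3, c:-4; rest ⊤}
  B3:  IN={b:-3, c:-4; rest ⊤}  OUT={a:-3, b:-3, c:-4, e:-2; rest ⊤}
  B4:  IN={b:-3, c:-4; rest ⊤}  OUT={b:-3, d:-2, f:-4; rest ⊤}
  B5:  IN={b:-3, d:-2, f:-4; rest ⊤}  OUT={b:12, d:-2, f:-4; rest ⊤}

Merge at B5: IN[B5] = OUT[B4] = {a: ⊤, b: -3, c: ⊤, d: -2, e: ⊤, f: -4}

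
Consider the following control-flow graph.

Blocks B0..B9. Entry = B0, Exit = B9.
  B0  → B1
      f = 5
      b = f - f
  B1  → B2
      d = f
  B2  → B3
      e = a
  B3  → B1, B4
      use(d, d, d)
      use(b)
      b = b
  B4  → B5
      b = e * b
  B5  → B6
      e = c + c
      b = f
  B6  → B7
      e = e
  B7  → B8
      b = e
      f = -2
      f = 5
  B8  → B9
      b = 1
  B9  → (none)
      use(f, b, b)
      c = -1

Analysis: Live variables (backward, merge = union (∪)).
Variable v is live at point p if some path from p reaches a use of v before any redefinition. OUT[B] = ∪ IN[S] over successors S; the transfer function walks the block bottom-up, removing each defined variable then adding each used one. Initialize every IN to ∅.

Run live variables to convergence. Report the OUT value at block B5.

Fixpoint table:
  B0:   IN={a, c}   OUT={a, b, c, f}
  B1:   IN={a, b, c, f}   OUT={a, b, c, d, f}
  B2:   IN={a, b, c, d, f}   OUT={a, b, c, d, e, f}
  B3:   IN={a, b, c, d, e, f}   OUT={a, b, c, e, f}
  B4:   IN={b, c, e, f}   OUT={c, f}
  B5:   IN={c, f}   OUT={e}
  B6:   IN={e}   OUT={e}
  B7:   IN={e}   OUT={f}
  B8:   IN={f}   OUT={b, f}
  B9:   IN={b, f}   OUT={}

Merge at B5: OUT[B5] = IN[B6] = {e}

Answer: {e}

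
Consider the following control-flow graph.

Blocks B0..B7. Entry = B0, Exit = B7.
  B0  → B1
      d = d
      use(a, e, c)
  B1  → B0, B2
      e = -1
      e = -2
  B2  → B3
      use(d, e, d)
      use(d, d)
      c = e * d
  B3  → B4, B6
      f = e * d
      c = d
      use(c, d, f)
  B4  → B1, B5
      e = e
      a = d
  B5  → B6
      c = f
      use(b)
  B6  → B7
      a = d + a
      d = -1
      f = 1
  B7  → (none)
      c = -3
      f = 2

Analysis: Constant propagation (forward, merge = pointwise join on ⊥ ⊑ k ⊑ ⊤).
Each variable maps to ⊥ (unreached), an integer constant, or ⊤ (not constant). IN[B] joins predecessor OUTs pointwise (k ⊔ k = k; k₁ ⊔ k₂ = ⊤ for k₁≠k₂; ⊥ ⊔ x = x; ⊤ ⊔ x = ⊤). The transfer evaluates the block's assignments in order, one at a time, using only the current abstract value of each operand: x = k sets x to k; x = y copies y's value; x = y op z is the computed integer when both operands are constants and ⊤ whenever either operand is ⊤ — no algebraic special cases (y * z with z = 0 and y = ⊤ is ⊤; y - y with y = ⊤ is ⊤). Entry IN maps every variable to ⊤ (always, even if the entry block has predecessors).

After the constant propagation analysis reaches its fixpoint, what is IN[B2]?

Per-block solution:
  B0: | IN=(all ⊤) | OUT=(all ⊤)
  B1: | IN=(all ⊤) | OUT={e:-2; rest ⊤}
  B2: | IN={e:-2; rest ⊤} | OUT={e:-2; rest ⊤}
  B3: | IN={e:-2; rest ⊤} | OUT={e:-2; rest ⊤}
  B4: | IN={e:-2; rest ⊤} | OUT={e:-2; rest ⊤}
  B5: | IN={e:-2; rest ⊤} | OUT={e:-2; rest ⊤}
  B6: | IN={e:-2; rest ⊤} | OUT={d:-1, e:-2, f:1; rest ⊤}
  B7: | IN={d:-1, e:-2, f:1; rest ⊤} | OUT={c:-3, d:-1, e:-2, f:2; rest ⊤}

Merge at B2: IN[B2] = OUT[B1] = {a: ⊤, b: ⊤, c: ⊤, d: ⊤, e: -2, f: ⊤}

Answer: {a: ⊤, b: ⊤, c: ⊤, d: ⊤, e: -2, f: ⊤}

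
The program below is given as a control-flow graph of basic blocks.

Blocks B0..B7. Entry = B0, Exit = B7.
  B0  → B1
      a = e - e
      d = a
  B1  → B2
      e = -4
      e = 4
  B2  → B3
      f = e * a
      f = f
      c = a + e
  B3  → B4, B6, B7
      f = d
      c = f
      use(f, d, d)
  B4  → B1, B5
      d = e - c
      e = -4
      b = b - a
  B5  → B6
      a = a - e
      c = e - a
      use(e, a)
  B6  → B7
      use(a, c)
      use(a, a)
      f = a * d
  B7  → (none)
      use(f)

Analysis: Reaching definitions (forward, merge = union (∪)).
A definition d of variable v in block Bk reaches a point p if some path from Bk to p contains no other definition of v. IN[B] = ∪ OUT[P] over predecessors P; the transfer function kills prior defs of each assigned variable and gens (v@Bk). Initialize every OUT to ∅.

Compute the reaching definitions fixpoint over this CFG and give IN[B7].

Answer: {a@B0, a@B5, b@B4, c@B3, c@B5, d@B0, d@B4, e@B1, e@B4, f@B3, f@B6}

Working:
Converged values:
  B0: | IN={} | OUT={a@B0, d@B0}
  B1: | IN={a@B0, b@B4, c@B3, d@B0, d@B4, e@B4, f@B3} | OUT={a@B0, b@B4, c@B3, d@B0, d@B4, e@B1, f@B3}
  B2: | IN={a@B0, b@B4, c@B3, d@B0, d@B4, e@B1, f@B3} | OUT={a@B0, b@B4, c@B2, d@B0, d@B4, e@B1, f@B2}
  B3: | IN={a@B0, b@B4, c@B2, d@B0, d@B4, e@B1, f@B2} | OUT={a@B0, b@B4, c@B3, d@B0, d@B4, e@B1, f@B3}
  B4: | IN={a@B0, b@B4, c@B3, d@B0, d@B4, e@B1, f@B3} | OUT={a@B0, b@B4, c@B3, d@B4, e@B4, f@B3}
  B5: | IN={a@B0, b@B4, c@B3, d@B4, e@B4, f@B3} | OUT={a@B5, b@B4, c@B5, d@B4, e@B4, f@B3}
  B6: | IN={a@B0, a@B5, b@B4, c@B3, c@B5, d@B0, d@B4, e@B1, e@B4, f@B3} | OUT={a@B0, a@B5, b@B4, c@B3, c@B5, d@B0, d@B4, e@B1, e@B4, f@B6}
  B7: | IN={a@B0, a@B5, b@B4, c@B3, c@B5, d@B0, d@B4, e@B1, e@B4, f@B3, f@B6} | OUT={a@B0, a@B5, b@B4, c@B3, c@B5, d@B0, d@B4, e@B1, e@B4, f@B3, f@B6}

Merge at B7: IN[B7] = OUT[B3] ⊔ OUT[B6] = {a@B0, a@B5, b@B4, c@B3, c@B5, d@B0, d@B4, e@B1, e@B4, f@B3, f@B6}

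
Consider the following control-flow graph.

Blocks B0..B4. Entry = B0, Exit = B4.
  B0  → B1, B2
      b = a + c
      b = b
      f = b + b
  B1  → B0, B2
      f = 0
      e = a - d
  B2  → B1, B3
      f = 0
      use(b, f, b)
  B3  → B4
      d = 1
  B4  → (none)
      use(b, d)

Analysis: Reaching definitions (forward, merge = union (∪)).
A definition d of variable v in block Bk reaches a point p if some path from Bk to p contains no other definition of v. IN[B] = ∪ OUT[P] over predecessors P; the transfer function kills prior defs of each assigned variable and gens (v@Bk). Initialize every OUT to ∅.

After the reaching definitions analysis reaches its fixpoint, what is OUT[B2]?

Answer: {b@B0, e@B1, f@B2}

Working:
Fixpoint table:
  B0:  IN={b@B0, e@B1, f@B1}  OUT={b@B0, e@B1, f@B0}
  B1:  IN={b@B0, e@B1, f@B0, f@B2}  OUT={b@B0, e@B1, f@B1}
  B2:  IN={b@B0, e@B1, f@B0, f@B1}  OUT={b@B0, e@B1, f@B2}
  B3:  IN={b@B0, e@B1, f@B2}  OUT={b@B0, d@B3, e@B1, f@B2}
  B4:  IN={b@B0, d@B3, e@B1, f@B2}  OUT={b@B0, d@B3, e@B1, f@B2}

Merge at B2: IN[B2] = OUT[B0] ⊔ OUT[B1] = {b@B0, e@B1, f@B0, f@B1}
Applying B2's transfer function to that IN value gives OUT[B2] (row B2 above).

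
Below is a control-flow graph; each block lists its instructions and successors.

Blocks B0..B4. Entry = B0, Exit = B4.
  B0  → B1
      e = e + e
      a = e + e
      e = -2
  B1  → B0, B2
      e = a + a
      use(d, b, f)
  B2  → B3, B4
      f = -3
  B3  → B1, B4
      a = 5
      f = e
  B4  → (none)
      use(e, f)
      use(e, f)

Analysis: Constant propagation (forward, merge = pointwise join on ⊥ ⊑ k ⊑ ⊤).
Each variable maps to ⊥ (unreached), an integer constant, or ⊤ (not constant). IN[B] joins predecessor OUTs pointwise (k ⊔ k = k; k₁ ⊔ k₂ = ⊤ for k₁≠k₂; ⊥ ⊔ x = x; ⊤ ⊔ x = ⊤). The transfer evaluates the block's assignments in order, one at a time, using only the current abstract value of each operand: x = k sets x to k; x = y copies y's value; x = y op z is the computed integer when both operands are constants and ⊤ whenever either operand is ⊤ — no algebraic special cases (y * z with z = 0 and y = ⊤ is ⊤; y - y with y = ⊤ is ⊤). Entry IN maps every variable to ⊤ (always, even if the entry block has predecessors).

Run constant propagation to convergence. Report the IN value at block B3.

Answer: {a: ⊤, b: ⊤, c: ⊤, d: ⊤, e: ⊤, f: -3}

Trace:
Converged values:
  B0: | IN=(all ⊤) | OUT={e:-2; rest ⊤}
  B1: | IN=(all ⊤) | OUT=(all ⊤)
  B2: | IN=(all ⊤) | OUT={f:-3; rest ⊤}
  B3: | IN={f:-3; rest ⊤} | OUT={a:5; rest ⊤}
  B4: | IN=(all ⊤) | OUT=(all ⊤)

Merge at B3: IN[B3] = OUT[B2] = {a: ⊤, b: ⊤, c: ⊤, d: ⊤, e: ⊤, f: -3}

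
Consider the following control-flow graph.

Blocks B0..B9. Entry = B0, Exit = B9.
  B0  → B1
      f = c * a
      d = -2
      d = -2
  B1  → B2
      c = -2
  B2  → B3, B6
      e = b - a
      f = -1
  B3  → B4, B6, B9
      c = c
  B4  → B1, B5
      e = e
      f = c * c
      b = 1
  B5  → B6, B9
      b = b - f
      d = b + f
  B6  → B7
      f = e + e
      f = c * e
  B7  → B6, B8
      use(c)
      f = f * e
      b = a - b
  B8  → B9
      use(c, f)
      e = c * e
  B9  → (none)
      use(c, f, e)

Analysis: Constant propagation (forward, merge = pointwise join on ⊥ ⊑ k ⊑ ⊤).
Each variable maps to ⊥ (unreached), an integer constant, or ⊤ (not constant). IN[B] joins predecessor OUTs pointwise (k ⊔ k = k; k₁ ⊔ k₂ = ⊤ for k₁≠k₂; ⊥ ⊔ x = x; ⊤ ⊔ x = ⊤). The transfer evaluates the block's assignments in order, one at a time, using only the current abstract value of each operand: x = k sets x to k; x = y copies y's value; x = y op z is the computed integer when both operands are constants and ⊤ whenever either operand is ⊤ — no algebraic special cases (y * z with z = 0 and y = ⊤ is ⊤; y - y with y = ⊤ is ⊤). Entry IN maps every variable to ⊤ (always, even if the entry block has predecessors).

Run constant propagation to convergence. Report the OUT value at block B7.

Answer: {a: ⊤, b: ⊤, c: -2, d: ⊤, e: ⊤, f: ⊤}

Derivation:
Converged values:
  B0:  IN=(all ⊤)  OUT={d:-2; rest ⊤}
  B1:  IN={d:-2; rest ⊤}  OUT={c:-2, d:-2; rest ⊤}
  B2:  IN={c:-2, d:-2; rest ⊤}  OUT={c:-2, d:-2, f:-1; rest ⊤}
  B3:  IN={c:-2, d:-2, f:-1; rest ⊤}  OUT={c:-2, d:-2, f:-1; rest ⊤}
  B4:  IN={c:-2, d:-2, f:-1; rest ⊤}  OUT={b:1, c:-2, d:-2, f:4; rest ⊤}
  B5:  IN={b:1, c:-2, d:-2, f:4; rest ⊤}  OUT={b:-3, c:-2, d:1, f:4; rest ⊤}
  B6:  IN={c:-2; rest ⊤}  OUT={c:-2; rest ⊤}
  B7:  IN={c:-2; rest ⊤}  OUT={c:-2; rest ⊤}
  B8:  IN={c:-2; rest ⊤}  OUT={c:-2; rest ⊤}
  B9:  IN={c:-2; rest ⊤}  OUT={c:-2; rest ⊤}

Merge at B7: IN[B7] = OUT[B6] = {a: ⊤, b: ⊤, c: -2, d: ⊤, e: ⊤, f: ⊤}
Applying B7's transfer function to that IN value gives OUT[B7] (row B7 above).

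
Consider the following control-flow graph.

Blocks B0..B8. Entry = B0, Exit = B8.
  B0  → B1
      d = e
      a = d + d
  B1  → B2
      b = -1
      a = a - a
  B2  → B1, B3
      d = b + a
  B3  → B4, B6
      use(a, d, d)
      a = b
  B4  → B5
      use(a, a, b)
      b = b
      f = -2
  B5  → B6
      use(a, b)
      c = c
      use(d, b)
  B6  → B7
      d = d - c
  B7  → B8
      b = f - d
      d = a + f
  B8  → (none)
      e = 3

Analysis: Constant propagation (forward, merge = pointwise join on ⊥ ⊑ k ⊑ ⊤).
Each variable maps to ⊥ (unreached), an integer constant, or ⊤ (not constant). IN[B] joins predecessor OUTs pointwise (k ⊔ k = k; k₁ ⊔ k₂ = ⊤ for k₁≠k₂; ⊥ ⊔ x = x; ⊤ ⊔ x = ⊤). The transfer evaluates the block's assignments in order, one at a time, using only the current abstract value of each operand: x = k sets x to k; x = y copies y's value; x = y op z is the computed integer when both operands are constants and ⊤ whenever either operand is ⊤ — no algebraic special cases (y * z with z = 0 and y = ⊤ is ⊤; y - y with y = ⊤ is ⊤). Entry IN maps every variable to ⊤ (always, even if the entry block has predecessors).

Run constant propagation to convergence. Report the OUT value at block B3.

Converged values:
  B0: | IN=(all ⊤) | OUT=(all ⊤)
  B1: | IN=(all ⊤) | OUT={b:-1; rest ⊤}
  B2: | IN={b:-1; rest ⊤} | OUT={b:-1; rest ⊤}
  B3: | IN={b:-1; rest ⊤} | OUT={a:-1, b:-1; rest ⊤}
  B4: | IN={a:-1, b:-1; rest ⊤} | OUT={a:-1, b:-1, f:-2; rest ⊤}
  B5: | IN={a:-1, b:-1, f:-2; rest ⊤} | OUT={a:-1, b:-1, f:-2; rest ⊤}
  B6: | IN={a:-1, b:-1; rest ⊤} | OUT={a:-1, b:-1; rest ⊤}
  B7: | IN={a:-1, b:-1; rest ⊤} | OUT={a:-1; rest ⊤}
  B8: | IN={a:-1; rest ⊤} | OUT={a:-1, e:3; rest ⊤}

Merge at B3: IN[B3] = OUT[B2] = {a: ⊤, b: -1, c: ⊤, d: ⊤, e: ⊤, f: ⊤}
Applying B3's transfer function to that IN value gives OUT[B3] (row B3 above).

Answer: {a: -1, b: -1, c: ⊤, d: ⊤, e: ⊤, f: ⊤}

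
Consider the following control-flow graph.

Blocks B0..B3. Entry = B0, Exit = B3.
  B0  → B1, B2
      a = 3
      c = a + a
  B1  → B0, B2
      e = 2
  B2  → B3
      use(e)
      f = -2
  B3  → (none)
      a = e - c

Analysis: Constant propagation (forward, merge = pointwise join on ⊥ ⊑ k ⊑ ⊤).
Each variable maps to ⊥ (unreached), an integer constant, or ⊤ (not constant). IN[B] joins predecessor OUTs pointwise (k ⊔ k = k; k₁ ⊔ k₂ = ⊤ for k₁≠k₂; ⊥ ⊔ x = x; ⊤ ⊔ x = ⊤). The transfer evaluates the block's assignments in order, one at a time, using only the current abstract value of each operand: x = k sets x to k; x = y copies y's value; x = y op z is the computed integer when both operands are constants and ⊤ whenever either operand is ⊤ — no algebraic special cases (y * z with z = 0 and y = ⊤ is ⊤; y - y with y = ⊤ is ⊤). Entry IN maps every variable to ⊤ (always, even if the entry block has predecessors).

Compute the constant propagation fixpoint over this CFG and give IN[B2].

Fixpoint table:
  B0: | IN=(all ⊤) | OUT={a:3, c:6; rest ⊤}
  B1: | IN={a:3, c:6; rest ⊤} | OUT={a:3, c:6, e:2; rest ⊤}
  B2: | IN={a:3, c:6; rest ⊤} | OUT={a:3, c:6, f:-2; rest ⊤}
  B3: | IN={a:3, c:6, f:-2; rest ⊤} | OUT={c:6, f:-2; rest ⊤}

Merge at B2: IN[B2] = OUT[B0] ⊔ OUT[B1] = {a: 3, b: ⊤, c: 6, d: ⊤, e: ⊤, f: ⊤}

Answer: {a: 3, b: ⊤, c: 6, d: ⊤, e: ⊤, f: ⊤}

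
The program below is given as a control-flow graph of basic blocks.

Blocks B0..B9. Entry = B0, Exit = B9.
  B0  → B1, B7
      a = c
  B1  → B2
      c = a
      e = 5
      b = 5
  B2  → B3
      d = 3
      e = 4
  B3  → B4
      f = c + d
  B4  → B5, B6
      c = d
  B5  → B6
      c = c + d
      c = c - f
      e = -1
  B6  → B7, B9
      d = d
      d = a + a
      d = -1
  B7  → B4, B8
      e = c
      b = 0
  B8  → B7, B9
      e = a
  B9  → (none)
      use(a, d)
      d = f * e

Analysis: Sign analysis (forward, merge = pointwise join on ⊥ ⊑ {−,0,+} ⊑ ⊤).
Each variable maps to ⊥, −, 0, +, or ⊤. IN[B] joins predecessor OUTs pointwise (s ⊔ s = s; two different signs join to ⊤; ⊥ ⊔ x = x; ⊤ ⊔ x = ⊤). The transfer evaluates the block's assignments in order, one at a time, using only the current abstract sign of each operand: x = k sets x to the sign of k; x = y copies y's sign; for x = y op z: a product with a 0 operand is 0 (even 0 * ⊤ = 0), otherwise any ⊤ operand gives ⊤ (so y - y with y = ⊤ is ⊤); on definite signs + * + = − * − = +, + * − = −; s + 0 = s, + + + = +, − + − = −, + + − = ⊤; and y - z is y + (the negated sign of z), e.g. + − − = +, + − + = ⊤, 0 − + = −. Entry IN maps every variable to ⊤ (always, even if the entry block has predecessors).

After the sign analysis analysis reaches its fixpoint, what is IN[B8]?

Answer: {a: ⊤, b: 0, c: ⊤, d: ⊤, e: ⊤, f: ⊤}

Trace:
Fixpoint table:
  B0: | IN=(all ⊤) | OUT=(all ⊤)
  B1: | IN=(all ⊤) | OUT={b:+, e:+; rest ⊤}
  B2: | IN={b:+, e:+; rest ⊤} | OUT={b:+, d:+, e:+; rest ⊤}
  B3: | IN={b:+, d:+, e:+; rest ⊤} | OUT={b:+, d:+, e:+; rest ⊤}
  B4: | IN=(all ⊤) | OUT=(all ⊤)
  B5: | IN=(all ⊤) | OUT={e:-; rest ⊤}
  B6: | IN=(all ⊤) | OUT={d:-; rest ⊤}
  B7: | IN=(all ⊤) | OUT={b:0; rest ⊤}
  B8: | IN={b:0; rest ⊤} | OUT={b:0; rest ⊤}
  B9: | IN=(all ⊤) | OUT=(all ⊤)

Merge at B8: IN[B8] = OUT[B7] = {a: ⊤, b: 0, c: ⊤, d: ⊤, e: ⊤, f: ⊤}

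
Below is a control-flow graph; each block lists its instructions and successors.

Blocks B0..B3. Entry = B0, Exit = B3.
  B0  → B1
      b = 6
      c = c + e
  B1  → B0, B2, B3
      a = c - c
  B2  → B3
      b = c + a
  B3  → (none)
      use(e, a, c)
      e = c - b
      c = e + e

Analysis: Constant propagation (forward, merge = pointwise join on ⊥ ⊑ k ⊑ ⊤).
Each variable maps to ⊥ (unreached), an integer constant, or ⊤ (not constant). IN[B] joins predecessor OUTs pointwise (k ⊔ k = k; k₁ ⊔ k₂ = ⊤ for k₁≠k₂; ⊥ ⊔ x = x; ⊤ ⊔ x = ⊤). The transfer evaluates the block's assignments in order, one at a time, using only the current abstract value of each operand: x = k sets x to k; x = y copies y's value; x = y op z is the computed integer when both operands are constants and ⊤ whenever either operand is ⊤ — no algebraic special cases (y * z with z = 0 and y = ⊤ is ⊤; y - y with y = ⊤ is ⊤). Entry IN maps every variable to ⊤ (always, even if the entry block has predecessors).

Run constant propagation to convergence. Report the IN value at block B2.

Per-block solution:
  B0:  IN=(all ⊤)  OUT={b:6; rest ⊤}
  B1:  IN={b:6; rest ⊤}  OUT={b:6; rest ⊤}
  B2:  IN={b:6; rest ⊤}  OUT=(all ⊤)
  B3:  IN=(all ⊤)  OUT=(all ⊤)

Merge at B2: IN[B2] = OUT[B1] = {a: ⊤, b: 6, c: ⊤, d: ⊤, e: ⊤, f: ⊤}

Answer: {a: ⊤, b: 6, c: ⊤, d: ⊤, e: ⊤, f: ⊤}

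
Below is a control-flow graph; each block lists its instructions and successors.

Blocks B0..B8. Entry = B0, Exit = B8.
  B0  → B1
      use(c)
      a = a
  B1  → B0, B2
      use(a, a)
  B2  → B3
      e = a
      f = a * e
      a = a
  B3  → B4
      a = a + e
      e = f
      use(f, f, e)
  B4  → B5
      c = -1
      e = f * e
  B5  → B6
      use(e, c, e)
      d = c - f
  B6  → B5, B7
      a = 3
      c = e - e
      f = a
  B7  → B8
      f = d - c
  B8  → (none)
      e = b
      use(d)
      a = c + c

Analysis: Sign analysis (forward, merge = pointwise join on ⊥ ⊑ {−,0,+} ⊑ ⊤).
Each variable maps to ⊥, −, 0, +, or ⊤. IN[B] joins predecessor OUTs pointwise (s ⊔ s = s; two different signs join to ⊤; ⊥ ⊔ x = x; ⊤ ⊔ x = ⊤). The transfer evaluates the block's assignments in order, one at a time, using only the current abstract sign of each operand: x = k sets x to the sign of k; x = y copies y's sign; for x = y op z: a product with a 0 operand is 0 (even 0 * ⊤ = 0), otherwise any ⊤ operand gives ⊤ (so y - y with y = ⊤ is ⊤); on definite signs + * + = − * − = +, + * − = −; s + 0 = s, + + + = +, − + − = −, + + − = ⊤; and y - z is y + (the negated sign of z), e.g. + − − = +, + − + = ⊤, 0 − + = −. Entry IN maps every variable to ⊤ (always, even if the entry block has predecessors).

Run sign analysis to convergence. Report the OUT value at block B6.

Answer: {a: +, b: ⊤, c: ⊤, d: ⊤, e: ⊤, f: +}

Trace:
Fixpoint table:
  B0:   IN=(all ⊤)   OUT=(all ⊤)
  B1:   IN=(all ⊤)   OUT=(all ⊤)
  B2:   IN=(all ⊤)   OUT=(all ⊤)
  B3:   IN=(all ⊤)   OUT=(all ⊤)
  B4:   IN=(all ⊤)   OUT={c:-; rest ⊤}
  B5:   IN=(all ⊤)   OUT=(all ⊤)
  B6:   IN=(all ⊤)   OUT={a:+, f:+; rest ⊤}
  B7:   IN={a:+, f:+; rest ⊤}   OUT={a:+; rest ⊤}
  B8:   IN={a:+; rest ⊤}   OUT=(all ⊤)

Merge at B6: IN[B6] = OUT[B5] = {a: ⊤, b: ⊤, c: ⊤, d: ⊤, e: ⊤, f: ⊤}
Applying B6's transfer function to that IN value gives OUT[B6] (row B6 above).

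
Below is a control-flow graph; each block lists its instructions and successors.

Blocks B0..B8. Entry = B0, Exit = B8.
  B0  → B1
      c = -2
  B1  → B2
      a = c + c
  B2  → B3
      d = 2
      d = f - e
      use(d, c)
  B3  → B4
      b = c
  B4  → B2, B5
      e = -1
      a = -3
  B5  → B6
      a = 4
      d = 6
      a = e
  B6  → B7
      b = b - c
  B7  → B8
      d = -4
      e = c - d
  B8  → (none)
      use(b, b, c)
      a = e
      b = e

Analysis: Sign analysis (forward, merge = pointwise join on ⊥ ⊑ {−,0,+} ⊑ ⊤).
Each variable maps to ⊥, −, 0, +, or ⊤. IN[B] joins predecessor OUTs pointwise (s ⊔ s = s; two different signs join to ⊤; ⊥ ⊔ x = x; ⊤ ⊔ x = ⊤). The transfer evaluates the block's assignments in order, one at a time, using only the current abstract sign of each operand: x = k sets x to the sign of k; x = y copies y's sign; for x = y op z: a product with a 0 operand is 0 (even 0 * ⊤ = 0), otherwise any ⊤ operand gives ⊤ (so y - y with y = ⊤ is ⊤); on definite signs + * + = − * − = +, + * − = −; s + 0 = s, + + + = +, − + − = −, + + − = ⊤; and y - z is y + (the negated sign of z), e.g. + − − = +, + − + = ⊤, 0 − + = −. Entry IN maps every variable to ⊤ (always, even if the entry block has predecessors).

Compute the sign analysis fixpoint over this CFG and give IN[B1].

Answer: {a: ⊤, b: ⊤, c: -, d: ⊤, e: ⊤, f: ⊤}

Derivation:
Converged values:
  B0:   IN=(all ⊤)   OUT={c:-; rest ⊤}
  B1:   IN={c:-; rest ⊤}   OUT={a:-, c:-; rest ⊤}
  B2:   IN={a:-, c:-; rest ⊤}   OUT={a:-, c:-; rest ⊤}
  B3:   IN={a:-, c:-; rest ⊤}   OUT={a:-, b:-, c:-; rest ⊤}
  B4:   IN={a:-, b:-, c:-; rest ⊤}   OUT={a:-, b:-, c:-, e:-; rest ⊤}
  B5:   IN={a:-, b:-, c:-, e:-; rest ⊤}   OUT={a:-, b:-, c:-, d:+, e:-; rest ⊤}
  B6:   IN={a:-, b:-, c:-, d:+, e:-; rest ⊤}   OUT={a:-, c:-, d:+, e:-; rest ⊤}
  B7:   IN={a:-, c:-, d:+, e:-; rest ⊤}   OUT={a:-, c:-, d:-; rest ⊤}
  B8:   IN={a:-, c:-, d:-; rest ⊤}   OUT={c:-, d:-; rest ⊤}

Merge at B1: IN[B1] = OUT[B0] = {a: ⊤, b: ⊤, c: -, d: ⊤, e: ⊤, f: ⊤}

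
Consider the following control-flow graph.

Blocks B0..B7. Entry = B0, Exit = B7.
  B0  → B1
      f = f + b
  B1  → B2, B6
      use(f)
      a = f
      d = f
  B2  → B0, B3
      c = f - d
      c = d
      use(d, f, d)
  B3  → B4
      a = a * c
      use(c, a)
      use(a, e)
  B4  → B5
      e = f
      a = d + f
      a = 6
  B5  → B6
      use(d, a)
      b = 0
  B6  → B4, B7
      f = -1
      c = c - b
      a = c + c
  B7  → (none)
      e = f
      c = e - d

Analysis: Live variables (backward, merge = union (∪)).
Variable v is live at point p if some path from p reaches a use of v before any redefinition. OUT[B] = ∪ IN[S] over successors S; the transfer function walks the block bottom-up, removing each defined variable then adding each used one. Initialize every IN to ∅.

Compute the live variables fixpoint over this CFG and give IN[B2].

Answer: {a, b, d, e, f}

Derivation:
Converged values:
  B0:  IN={b, c, e, f}  OUT={b, c, e, f}
  B1:  IN={b, c, e, f}  OUT={a, b, c, d, e, f}
  B2:  IN={a, b, d, e, f}  OUT={a, b, c, d, e, f}
  B3:  IN={a, c, d, e, f}  OUT={c, d, f}
  B4:  IN={c, d, f}  OUT={a, c, d}
  B5:  IN={a, c, d}  OUT={b, c, d}
  B6:  IN={b, c, d}  OUT={c, d, f}
  B7:  IN={d, f}  OUT={}

Merge at B2: OUT[B2] = IN[B0] ⊔ IN[B3] = {a, b, c, d, e, f}
Applying B2's transfer function to that OUT value gives IN[B2] (row B2 above).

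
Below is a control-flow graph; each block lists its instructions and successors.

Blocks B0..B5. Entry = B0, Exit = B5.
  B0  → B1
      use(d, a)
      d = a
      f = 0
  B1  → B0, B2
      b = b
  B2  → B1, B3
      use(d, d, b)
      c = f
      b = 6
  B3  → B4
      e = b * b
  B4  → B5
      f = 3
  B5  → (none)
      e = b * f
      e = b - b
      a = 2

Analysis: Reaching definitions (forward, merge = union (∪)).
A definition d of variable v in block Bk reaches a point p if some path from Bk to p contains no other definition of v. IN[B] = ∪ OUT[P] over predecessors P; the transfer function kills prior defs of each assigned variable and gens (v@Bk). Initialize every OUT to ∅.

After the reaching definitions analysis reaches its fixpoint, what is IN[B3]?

Converged values:
  B0:  IN={b@B1, c@B2, d@B0, f@B0}  OUT={b@B1, c@B2, d@B0, f@B0}
  B1:  IN={b@B1, b@B2, c@B2, d@B0, f@B0}  OUT={b@B1, c@B2, d@B0, f@B0}
  B2:  IN={b@B1, c@B2, d@B0, f@B0}  OUT={b@B2, c@B2, d@B0, f@B0}
  B3:  IN={b@B2, c@B2, d@B0, f@B0}  OUT={b@B2, c@B2, d@B0, e@B3, f@B0}
  B4:  IN={b@B2, c@B2, d@B0, e@B3, f@B0}  OUT={b@B2, c@B2, d@B0, e@B3, f@B4}
  B5:  IN={b@B2, c@B2, d@B0, e@B3, f@B4}  OUT={a@B5, b@B2, c@B2, d@B0, e@B5, f@B4}

Merge at B3: IN[B3] = OUT[B2] = {b@B2, c@B2, d@B0, f@B0}

Answer: {b@B2, c@B2, d@B0, f@B0}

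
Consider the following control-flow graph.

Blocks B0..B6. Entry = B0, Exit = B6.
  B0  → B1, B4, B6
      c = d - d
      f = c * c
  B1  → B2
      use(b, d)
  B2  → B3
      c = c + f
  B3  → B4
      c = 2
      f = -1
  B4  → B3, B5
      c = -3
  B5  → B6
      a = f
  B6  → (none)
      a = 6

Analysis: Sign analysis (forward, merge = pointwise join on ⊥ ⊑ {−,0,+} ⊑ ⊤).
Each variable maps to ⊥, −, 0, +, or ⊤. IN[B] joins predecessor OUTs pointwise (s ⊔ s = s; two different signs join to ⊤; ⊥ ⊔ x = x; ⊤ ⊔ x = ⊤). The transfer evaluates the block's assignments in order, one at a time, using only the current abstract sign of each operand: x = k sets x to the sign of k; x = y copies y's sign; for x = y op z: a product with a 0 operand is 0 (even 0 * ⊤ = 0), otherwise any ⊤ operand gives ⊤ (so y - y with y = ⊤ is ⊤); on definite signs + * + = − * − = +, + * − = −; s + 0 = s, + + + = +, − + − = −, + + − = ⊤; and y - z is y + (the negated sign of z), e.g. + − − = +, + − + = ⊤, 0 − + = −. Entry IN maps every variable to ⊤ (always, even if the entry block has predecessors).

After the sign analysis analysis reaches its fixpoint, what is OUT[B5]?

Per-block solution:
  B0:  IN=(all ⊤)  OUT=(all ⊤)
  B1:  IN=(all ⊤)  OUT=(all ⊤)
  B2:  IN=(all ⊤)  OUT=(all ⊤)
  B3:  IN=(all ⊤)  OUT={c:+, f:-; rest ⊤}
  B4:  IN=(all ⊤)  OUT={c:-; rest ⊤}
  B5:  IN={c:-; rest ⊤}  OUT={c:-; rest ⊤}
  B6:  IN=(all ⊤)  OUT={a:+; rest ⊤}

Merge at B5: IN[B5] = OUT[B4] = {a: ⊤, b: ⊤, c: -, d: ⊤, e: ⊤, f: ⊤}
Applying B5's transfer function to that IN value gives OUT[B5] (row B5 above).

Answer: {a: ⊤, b: ⊤, c: -, d: ⊤, e: ⊤, f: ⊤}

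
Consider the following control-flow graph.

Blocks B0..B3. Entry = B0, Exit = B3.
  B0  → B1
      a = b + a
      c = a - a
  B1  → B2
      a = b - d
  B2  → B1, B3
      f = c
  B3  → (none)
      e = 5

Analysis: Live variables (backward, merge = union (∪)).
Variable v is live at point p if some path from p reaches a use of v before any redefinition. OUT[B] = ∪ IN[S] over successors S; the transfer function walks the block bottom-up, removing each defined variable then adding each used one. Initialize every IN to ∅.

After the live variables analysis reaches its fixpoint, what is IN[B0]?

Answer: {a, b, d}

Trace:
Fixpoint table:
  B0:  IN={a, b, d}  OUT={b, c, d}
  B1:  IN={b, c, d}  OUT={b, c, d}
  B2:  IN={b, c, d}  OUT={b, c, d}
  B3:  IN={}  OUT={}

Merge at B0: OUT[B0] = IN[B1] = {b, c, d}
Applying B0's transfer function to that OUT value gives IN[B0] (row B0 above).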